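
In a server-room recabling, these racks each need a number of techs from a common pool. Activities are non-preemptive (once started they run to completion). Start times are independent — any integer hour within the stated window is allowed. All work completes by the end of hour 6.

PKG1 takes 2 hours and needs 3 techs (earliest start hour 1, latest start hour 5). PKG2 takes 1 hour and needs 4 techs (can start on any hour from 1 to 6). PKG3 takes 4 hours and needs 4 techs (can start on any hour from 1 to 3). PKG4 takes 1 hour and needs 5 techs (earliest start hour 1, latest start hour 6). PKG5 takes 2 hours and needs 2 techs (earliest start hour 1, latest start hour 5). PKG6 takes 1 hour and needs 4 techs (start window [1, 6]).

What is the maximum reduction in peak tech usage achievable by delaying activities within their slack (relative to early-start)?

14

Early-start peak: h1:22  h2:9  h3:4  h4:4  h5:0  h6:0 ⇒ 22.
Leveled (PKG1@1, PKG2@1, PKG3@2, PKG4@6, PKG5@3, PKG6@5): h1:7  h2:7  h3:6  h4:6  h5:8  h6:5 ⇒ 8.
Reduction 22 − 8 = 14.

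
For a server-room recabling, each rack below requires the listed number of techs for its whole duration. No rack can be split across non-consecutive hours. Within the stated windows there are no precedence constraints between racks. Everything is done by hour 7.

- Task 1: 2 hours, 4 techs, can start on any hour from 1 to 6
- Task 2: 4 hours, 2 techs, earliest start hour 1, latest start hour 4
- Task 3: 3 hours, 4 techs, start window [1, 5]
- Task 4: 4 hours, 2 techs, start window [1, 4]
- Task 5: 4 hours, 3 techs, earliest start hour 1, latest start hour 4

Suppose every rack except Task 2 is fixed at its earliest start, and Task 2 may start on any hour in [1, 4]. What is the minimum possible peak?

Task 2@1: h1:15  h2:15  h3:11  h4:7  h5:0  h6:0  h7:0 → peak 15
Task 2@2: h1:13  h2:15  h3:11  h4:7  h5:2  h6:0  h7:0 → peak 15
Task 2@3: h1:13  h2:13  h3:11  h4:7  h5:2  h6:2  h7:0 → peak 13
Task 2@4: h1:13  h2:13  h3:9  h4:7  h5:2  h6:2  h7:2 → peak 13
Best is Task 2@3, peak 13.

13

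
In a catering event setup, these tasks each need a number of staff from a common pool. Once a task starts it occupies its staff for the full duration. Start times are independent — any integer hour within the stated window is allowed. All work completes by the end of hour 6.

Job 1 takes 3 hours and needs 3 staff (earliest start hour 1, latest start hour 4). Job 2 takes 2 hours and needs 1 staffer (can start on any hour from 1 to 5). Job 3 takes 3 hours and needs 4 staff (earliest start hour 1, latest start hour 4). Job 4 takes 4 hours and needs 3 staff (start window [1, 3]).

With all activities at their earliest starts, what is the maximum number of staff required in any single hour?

11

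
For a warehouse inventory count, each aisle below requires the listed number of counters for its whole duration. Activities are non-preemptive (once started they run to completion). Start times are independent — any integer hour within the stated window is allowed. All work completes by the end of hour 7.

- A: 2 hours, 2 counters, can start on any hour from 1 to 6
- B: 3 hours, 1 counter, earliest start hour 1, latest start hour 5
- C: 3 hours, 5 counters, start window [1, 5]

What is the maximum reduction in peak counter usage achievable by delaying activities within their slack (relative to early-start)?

Early-start peak: h1:8  h2:8  h3:6  h4:0  h5:0  h6:0  h7:0 ⇒ 8.
Leveled (A@1, B@1, C@4): h1:3  h2:3  h3:1  h4:5  h5:5  h6:5  h7:0 ⇒ 5.
Reduction 8 − 5 = 3.

3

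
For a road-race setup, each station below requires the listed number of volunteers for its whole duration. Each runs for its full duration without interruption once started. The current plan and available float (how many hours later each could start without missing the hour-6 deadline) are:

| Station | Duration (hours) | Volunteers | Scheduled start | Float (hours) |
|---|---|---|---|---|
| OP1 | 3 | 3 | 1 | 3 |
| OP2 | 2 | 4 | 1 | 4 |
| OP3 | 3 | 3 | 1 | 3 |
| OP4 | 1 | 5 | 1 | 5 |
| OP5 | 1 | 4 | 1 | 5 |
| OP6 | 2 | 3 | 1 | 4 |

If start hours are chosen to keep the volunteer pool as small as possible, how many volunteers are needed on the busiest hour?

Early-start (OP1@1, OP2@1, OP3@1, OP4@1, OP5@1, OP6@1) gives peak 22: h1:22  h2:13  h3:6  h4:0  h5:0  h6:0.
Shift OP3→3, OP4→4, OP5→6, OP6→5.
Schedule OP1@1, OP2@1, OP3@3, OP4@4, OP5@6, OP6@5: h1:7  h2:7  h3:6  h4:8  h5:6  h6:7 — peak 8.

8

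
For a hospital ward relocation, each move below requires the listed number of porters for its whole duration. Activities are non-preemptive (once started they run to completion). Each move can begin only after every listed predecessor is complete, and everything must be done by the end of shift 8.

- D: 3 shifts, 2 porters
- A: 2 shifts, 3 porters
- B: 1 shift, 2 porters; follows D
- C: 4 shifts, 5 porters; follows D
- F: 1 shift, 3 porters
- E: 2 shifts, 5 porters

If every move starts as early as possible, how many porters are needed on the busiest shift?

Early-start schedule: D@1, A@1, B@4, C@4, F@1, E@1.
Load per shift: shift 1: 13, shift 2: 10, shift 3: 2, shift 4: 7, shift 5: 5, shift 6: 5, shift 7: 5, shift 8: 0.
Peak is 13.

13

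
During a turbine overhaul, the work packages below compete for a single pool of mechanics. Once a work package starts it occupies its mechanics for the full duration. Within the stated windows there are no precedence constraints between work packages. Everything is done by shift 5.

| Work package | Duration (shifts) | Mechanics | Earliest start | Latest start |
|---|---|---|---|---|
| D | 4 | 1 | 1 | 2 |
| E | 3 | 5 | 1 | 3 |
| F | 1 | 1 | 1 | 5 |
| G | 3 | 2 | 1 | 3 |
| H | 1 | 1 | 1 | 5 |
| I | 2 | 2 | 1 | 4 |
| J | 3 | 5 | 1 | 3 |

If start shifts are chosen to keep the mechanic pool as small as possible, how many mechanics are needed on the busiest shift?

Early-start (D@1, E@1, F@1, G@1, H@1, I@1, J@1) gives peak 17: s1:17  s2:15  s3:13  s4:1  s5:0.
Shift J→3.
Schedule D@1, E@1, F@1, G@1, H@1, I@1, J@3: s1:12  s2:10  s3:13  s4:6  s5:5 — peak 13.

13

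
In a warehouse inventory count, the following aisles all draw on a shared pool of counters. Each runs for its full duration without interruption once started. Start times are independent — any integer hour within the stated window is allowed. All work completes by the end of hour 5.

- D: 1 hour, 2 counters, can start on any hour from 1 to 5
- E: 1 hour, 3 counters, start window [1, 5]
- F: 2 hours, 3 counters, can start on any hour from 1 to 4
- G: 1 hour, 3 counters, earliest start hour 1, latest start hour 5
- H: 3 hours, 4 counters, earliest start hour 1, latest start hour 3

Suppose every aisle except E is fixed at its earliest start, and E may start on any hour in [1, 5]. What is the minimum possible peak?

E@1: h1:15  h2:7  h3:4  h4:0  h5:0 → peak 15
E@2: h1:12  h2:10  h3:4  h4:0  h5:0 → peak 12
E@3: h1:12  h2:7  h3:7  h4:0  h5:0 → peak 12
E@4: h1:12  h2:7  h3:4  h4:3  h5:0 → peak 12
E@5: h1:12  h2:7  h3:4  h4:0  h5:3 → peak 12
Best is E@2, peak 12.

12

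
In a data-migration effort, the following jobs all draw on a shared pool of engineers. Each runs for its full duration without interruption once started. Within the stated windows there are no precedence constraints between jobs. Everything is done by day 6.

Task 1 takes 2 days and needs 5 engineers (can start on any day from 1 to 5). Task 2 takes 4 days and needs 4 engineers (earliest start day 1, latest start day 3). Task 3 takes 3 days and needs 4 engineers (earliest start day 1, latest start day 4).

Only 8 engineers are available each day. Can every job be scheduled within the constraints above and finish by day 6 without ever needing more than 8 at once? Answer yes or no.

yes

Schedule Task 1@1, Task 2@3, Task 3@3: d1:5  d2:5  d3:8  d4:8  d5:8  d6:4 — peak 8 ≤ 8.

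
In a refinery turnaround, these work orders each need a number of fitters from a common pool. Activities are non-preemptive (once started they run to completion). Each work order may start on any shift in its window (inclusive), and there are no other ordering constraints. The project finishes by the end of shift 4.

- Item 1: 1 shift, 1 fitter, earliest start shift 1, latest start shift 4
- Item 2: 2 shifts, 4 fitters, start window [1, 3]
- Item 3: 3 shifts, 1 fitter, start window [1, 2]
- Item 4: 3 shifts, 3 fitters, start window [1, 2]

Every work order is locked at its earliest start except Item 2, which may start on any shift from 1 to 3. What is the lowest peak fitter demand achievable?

Item 2@1: s1:9  s2:8  s3:4  s4:0 → peak 9
Item 2@2: s1:5  s2:8  s3:8  s4:0 → peak 8
Item 2@3: s1:5  s2:4  s3:8  s4:4 → peak 8
Best is Item 2@2, peak 8.

8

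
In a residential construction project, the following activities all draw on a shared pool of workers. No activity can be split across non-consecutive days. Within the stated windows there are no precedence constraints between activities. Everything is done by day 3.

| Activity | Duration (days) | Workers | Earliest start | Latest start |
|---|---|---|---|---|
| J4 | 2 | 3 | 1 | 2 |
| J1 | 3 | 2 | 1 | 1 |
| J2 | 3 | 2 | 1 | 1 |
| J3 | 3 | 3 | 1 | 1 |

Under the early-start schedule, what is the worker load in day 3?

7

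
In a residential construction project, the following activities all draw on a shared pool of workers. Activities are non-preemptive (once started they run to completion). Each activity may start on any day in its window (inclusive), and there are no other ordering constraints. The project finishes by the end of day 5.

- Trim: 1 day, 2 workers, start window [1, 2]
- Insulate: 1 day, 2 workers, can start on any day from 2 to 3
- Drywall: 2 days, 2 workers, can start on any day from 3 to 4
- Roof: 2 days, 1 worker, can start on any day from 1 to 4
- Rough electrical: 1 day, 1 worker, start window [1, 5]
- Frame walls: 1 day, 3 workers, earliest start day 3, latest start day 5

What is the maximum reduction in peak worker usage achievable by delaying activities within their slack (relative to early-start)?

Early-start peak: d1:4  d2:3  d3:5  d4:2  d5:0 ⇒ 5.
Leveled (Trim@1, Insulate@2, Drywall@3, Roof@1, Rough electrical@3, Frame walls@5): d1:3  d2:3  d3:3  d4:2  d5:3 ⇒ 3.
Reduction 5 − 3 = 2.

2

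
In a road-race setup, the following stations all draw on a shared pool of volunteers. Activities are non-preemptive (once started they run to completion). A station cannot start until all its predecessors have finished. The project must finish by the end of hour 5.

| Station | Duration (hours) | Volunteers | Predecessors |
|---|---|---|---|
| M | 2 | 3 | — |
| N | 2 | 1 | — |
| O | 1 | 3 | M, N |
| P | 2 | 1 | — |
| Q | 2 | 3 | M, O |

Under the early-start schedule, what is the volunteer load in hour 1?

5

At early start, hour 1 has: M, N, P.
Demand: 3 + 1 + 1 = 5.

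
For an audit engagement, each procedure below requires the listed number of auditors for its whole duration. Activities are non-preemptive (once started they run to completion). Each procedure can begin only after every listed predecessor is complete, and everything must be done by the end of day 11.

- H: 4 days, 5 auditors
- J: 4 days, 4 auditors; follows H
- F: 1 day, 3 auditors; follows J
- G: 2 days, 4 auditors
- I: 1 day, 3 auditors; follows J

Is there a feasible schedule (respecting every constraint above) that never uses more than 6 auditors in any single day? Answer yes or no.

Schedule H@1, J@5, F@9, G@10, I@9: d1:5  d2:5  d3:5  d4:5  d5:4  d6:4  d7:4  d8:4  d9:6  d10:4  d11:4 — peak 6 ≤ 6.

yes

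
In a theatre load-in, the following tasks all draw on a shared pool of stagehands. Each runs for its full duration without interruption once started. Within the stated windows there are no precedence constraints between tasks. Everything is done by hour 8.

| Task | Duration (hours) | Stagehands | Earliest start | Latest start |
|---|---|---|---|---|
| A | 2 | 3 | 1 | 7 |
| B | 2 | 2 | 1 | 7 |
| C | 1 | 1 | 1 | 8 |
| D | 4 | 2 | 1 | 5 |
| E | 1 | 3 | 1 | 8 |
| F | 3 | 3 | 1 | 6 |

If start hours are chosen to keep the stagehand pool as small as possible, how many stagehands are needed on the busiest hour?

Early-start (A@1, B@1, C@1, D@1, E@1, F@1) gives peak 14: h1:14  h2:10  h3:5  h4:2  h5:0  h6:0  h7:0  h8:0.
Shift C→3, D→3, E→4, F→5.
Schedule A@1, B@1, C@3, D@3, E@4, F@5: h1:5  h2:5  h3:3  h4:5  h5:5  h6:5  h7:3  h8:0 — peak 5.

5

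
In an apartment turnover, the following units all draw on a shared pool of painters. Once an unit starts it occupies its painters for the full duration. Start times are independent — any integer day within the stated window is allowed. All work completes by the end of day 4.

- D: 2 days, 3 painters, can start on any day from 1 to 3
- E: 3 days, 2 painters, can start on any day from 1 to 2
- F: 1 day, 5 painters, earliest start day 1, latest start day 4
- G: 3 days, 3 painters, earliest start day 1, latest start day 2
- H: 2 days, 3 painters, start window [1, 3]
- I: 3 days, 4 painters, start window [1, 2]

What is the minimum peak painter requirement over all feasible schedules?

Early-start (D@1, E@1, F@1, G@1, H@1, I@1) gives peak 20: d1:20  d2:15  d3:9  d4:0.
Shift G→2, H→3, I→2.
Schedule D@1, E@1, F@1, G@2, H@3, I@2: d1:10  d2:12  d3:12  d4:10 — peak 12.

12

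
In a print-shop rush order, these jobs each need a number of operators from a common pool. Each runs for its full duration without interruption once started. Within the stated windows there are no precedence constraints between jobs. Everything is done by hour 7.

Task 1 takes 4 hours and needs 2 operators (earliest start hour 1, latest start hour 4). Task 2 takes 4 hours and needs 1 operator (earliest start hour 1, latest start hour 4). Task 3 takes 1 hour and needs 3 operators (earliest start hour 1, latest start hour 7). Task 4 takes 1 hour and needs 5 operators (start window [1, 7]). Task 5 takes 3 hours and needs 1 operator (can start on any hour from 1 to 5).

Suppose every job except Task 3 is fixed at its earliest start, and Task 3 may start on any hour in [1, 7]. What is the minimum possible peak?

Task 3@1: h1:12  h2:4  h3:4  h4:3  h5:0  h6:0  h7:0 → peak 12
Task 3@2: h1:9  h2:7  h3:4  h4:3  h5:0  h6:0  h7:0 → peak 9
Task 3@3: h1:9  h2:4  h3:7  h4:3  h5:0  h6:0  h7:0 → peak 9
Task 3@4: h1:9  h2:4  h3:4  h4:6  h5:0  h6:0  h7:0 → peak 9
Task 3@5: h1:9  h2:4  h3:4  h4:3  h5:3  h6:0  h7:0 → peak 9
Task 3@6: h1:9  h2:4  h3:4  h4:3  h5:0  h6:3  h7:0 → peak 9
Task 3@7: h1:9  h2:4  h3:4  h4:3  h5:0  h6:0  h7:3 → peak 9
Best is Task 3@2, peak 9.

9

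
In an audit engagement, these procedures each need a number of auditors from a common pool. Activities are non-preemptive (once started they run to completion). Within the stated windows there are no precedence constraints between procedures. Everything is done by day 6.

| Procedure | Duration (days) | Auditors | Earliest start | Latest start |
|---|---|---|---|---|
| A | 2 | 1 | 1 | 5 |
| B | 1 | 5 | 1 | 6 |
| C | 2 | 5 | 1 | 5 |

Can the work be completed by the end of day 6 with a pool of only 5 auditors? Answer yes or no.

Schedule A@1, B@3, C@4: d1:1  d2:1  d3:5  d4:5  d5:5  d6:0 — peak 5 ≤ 5.

yes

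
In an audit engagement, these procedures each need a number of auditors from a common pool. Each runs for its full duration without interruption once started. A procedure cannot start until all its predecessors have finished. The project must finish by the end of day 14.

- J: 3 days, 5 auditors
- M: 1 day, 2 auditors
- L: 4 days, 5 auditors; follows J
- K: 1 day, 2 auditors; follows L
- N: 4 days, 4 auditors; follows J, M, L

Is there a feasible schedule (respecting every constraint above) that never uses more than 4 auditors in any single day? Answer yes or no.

The minimum achievable peak is 5; 4 < 5, so no feasible schedule stays within the cap.

no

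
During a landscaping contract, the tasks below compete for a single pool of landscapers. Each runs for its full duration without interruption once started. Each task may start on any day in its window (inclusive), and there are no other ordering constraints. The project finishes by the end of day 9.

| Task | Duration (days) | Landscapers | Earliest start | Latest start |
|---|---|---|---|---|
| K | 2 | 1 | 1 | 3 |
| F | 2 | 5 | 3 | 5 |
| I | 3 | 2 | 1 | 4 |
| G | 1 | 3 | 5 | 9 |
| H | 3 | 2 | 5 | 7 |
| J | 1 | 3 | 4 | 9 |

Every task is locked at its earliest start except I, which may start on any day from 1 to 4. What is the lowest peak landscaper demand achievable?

8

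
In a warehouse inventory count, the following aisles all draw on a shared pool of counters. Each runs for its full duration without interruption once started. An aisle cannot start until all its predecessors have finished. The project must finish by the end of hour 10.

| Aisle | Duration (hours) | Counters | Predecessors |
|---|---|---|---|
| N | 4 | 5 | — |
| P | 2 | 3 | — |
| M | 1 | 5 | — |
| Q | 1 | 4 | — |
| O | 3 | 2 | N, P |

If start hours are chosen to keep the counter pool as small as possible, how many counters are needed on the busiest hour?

6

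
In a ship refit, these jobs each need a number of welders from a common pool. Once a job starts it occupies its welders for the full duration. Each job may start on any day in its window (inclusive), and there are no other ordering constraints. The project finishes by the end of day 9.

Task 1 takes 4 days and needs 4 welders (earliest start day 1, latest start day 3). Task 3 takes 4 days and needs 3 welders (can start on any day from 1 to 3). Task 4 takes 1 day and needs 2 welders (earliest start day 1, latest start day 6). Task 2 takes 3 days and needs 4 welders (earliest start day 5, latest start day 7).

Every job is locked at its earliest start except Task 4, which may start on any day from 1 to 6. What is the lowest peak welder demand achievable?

7

Task 4@1: d1:9  d2:7  d3:7  d4:7  d5:4  d6:4  d7:4  d8:0  d9:0 → peak 9
Task 4@2: d1:7  d2:9  d3:7  d4:7  d5:4  d6:4  d7:4  d8:0  d9:0 → peak 9
Task 4@3: d1:7  d2:7  d3:9  d4:7  d5:4  d6:4  d7:4  d8:0  d9:0 → peak 9
Task 4@4: d1:7  d2:7  d3:7  d4:9  d5:4  d6:4  d7:4  d8:0  d9:0 → peak 9
Task 4@5: d1:7  d2:7  d3:7  d4:7  d5:6  d6:4  d7:4  d8:0  d9:0 → peak 7
Task 4@6: d1:7  d2:7  d3:7  d4:7  d5:4  d6:6  d7:4  d8:0  d9:0 → peak 7
Best is Task 4@5, peak 7.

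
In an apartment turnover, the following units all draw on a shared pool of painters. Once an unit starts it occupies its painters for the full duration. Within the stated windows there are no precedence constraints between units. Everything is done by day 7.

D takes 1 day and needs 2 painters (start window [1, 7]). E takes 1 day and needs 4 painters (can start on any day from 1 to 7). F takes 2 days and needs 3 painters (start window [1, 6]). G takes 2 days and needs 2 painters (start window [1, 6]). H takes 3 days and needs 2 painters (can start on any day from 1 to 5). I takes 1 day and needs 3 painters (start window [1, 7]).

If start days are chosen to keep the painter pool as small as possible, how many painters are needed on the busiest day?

Early-start (D@1, E@1, F@1, G@1, H@1, I@1) gives peak 16: d1:16  d2:7  d3:2  d4:0  d5:0  d6:0  d7:0.
Shift E→4, F→5, G→2, I→7.
Schedule D@1, E@4, F@5, G@2, H@1, I@7: d1:4  d2:4  d3:4  d4:4  d5:3  d6:3  d7:3 — peak 4.
Total painter-days = 25 over 7 days ⇒ peak ≥ ⌈25/7⌉ = 4, so 4 is optimal.

4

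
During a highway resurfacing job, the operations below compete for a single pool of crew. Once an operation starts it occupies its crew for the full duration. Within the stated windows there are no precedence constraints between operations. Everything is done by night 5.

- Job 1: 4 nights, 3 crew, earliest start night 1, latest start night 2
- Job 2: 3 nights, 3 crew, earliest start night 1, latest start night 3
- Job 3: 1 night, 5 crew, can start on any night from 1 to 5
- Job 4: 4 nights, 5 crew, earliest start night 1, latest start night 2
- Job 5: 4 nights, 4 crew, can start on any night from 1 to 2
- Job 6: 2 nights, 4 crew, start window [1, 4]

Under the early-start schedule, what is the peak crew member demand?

Early-start schedule: Job 1@1, Job 2@1, Job 3@1, Job 4@1, Job 5@1, Job 6@1.
Load per night: night 1: 24, night 2: 19, night 3: 15, night 4: 12, night 5: 0.
Peak is 24.

24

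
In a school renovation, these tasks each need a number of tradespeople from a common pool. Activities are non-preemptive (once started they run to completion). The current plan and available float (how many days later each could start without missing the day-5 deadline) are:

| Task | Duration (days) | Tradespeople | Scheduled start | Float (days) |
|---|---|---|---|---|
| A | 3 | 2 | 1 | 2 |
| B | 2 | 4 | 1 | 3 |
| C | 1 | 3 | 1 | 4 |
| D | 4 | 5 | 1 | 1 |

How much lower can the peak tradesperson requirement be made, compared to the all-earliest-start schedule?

Early-start peak: d1:14  d2:11  d3:7  d4:5  d5:0 ⇒ 14.
Leveled (A@1, B@4, C@1, D@2): d1:5  d2:7  d3:7  d4:9  d5:9 ⇒ 9.
Reduction 14 − 9 = 5.

5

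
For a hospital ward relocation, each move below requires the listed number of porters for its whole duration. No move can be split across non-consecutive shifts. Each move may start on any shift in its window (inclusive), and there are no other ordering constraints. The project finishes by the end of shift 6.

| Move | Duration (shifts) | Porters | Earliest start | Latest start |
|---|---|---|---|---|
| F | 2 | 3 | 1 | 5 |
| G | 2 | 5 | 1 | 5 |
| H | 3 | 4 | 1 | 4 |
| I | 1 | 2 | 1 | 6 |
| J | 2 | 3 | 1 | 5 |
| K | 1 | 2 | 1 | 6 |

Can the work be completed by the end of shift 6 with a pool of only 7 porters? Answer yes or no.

yes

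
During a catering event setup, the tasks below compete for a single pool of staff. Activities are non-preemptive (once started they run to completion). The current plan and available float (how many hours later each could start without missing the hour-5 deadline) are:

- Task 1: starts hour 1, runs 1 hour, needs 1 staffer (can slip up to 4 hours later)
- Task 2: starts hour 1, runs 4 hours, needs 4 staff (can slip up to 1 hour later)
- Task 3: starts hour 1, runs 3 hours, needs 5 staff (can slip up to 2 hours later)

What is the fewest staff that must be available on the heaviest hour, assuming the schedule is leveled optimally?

9

Early-start (Task 1@1, Task 2@1, Task 3@1) gives peak 10: h1:10  h2:9  h3:9  h4:4  h5:0.
Shift Task 3→2.
Schedule Task 1@1, Task 2@1, Task 3@2: h1:5  h2:9  h3:9  h4:9  h5:0 — peak 9.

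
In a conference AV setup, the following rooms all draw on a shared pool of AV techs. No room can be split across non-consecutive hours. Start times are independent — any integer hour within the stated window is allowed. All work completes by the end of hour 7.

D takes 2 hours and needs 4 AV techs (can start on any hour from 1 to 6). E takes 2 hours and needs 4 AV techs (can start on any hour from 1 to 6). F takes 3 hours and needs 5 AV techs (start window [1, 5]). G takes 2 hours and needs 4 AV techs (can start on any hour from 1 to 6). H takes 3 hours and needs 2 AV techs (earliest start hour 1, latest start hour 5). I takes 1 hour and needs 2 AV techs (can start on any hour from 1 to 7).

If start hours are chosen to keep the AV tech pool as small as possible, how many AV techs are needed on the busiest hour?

8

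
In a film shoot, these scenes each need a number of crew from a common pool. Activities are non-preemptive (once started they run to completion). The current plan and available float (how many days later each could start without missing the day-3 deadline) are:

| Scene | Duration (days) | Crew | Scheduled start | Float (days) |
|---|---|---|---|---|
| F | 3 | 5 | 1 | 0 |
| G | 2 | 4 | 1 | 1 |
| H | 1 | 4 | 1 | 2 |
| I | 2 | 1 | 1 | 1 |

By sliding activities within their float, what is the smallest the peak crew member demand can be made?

Early-start (F@1, G@1, H@1, I@1) gives peak 14: d1:14  d2:10  d3:5.
Shift H→3.
Schedule F@1, G@1, H@3, I@1: d1:10  d2:10  d3:9 — peak 10.
Total crew member-days = 29 over 3 days ⇒ peak ≥ ⌈29/3⌉ = 10, so 10 is optimal.

10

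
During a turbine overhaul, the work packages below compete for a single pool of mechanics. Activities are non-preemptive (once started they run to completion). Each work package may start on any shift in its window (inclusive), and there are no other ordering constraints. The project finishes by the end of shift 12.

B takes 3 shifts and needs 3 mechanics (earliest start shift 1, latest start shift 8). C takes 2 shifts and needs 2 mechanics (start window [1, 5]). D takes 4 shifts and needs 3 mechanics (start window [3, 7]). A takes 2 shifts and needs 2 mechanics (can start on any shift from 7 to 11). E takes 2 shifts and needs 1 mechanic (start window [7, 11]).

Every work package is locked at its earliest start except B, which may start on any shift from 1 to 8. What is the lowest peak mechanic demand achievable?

B@1: s1:5  s2:5  s3:6  s4:3  s5:3  s6:3  s7:3  s8:3  s9:0  s10:0  s11:0  s12:0 → peak 6
B@2: s1:2  s2:5  s3:6  s4:6  s5:3  s6:3  s7:3  s8:3  s9:0  s10:0  s11:0  s12:0 → peak 6
B@3: s1:2  s2:2  s3:6  s4:6  s5:6  s6:3  s7:3  s8:3  s9:0  s10:0  s11:0  s12:0 → peak 6
B@4: s1:2  s2:2  s3:3  s4:6  s5:6  s6:6  s7:3  s8:3  s9:0  s10:0  s11:0  s12:0 → peak 6
B@5: s1:2  s2:2  s3:3  s4:3  s5:6  s6:6  s7:6  s8:3  s9:0  s10:0  s11:0  s12:0 → peak 6
B@6: s1:2  s2:2  s3:3  s4:3  s5:3  s6:6  s7:6  s8:6  s9:0  s10:0  s11:0  s12:0 → peak 6
B@7: s1:2  s2:2  s3:3  s4:3  s5:3  s6:3  s7:6  s8:6  s9:3  s10:0  s11:0  s12:0 → peak 6
B@8: s1:2  s2:2  s3:3  s4:3  s5:3  s6:3  s7:3  s8:6  s9:3  s10:3  s11:0  s12:0 → peak 6
Best is B@1, peak 6.

6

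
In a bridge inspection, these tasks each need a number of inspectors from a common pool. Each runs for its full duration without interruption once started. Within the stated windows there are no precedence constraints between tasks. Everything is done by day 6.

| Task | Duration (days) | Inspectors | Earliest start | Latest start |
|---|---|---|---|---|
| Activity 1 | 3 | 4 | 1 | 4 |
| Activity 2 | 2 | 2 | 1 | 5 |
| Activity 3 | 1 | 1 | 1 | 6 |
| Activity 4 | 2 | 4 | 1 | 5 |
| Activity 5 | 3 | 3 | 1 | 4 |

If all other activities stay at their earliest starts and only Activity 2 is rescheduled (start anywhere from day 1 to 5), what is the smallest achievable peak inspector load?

Activity 2@1: d1:14  d2:13  d3:7  d4:0  d5:0  d6:0 → peak 14
Activity 2@2: d1:12  d2:13  d3:9  d4:0  d5:0  d6:0 → peak 13
Activity 2@3: d1:12  d2:11  d3:9  d4:2  d5:0  d6:0 → peak 12
Activity 2@4: d1:12  d2:11  d3:7  d4:2  d5:2  d6:0 → peak 12
Activity 2@5: d1:12  d2:11  d3:7  d4:0  d5:2  d6:2 → peak 12
Best is Activity 2@3, peak 12.

12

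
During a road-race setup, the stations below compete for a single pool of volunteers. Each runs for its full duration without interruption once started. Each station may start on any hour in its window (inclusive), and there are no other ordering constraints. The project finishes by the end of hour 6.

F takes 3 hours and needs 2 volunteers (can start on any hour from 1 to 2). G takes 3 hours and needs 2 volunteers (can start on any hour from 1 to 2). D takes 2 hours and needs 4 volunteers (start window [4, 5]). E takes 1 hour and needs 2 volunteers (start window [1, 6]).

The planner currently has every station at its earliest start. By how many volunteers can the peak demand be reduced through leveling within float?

2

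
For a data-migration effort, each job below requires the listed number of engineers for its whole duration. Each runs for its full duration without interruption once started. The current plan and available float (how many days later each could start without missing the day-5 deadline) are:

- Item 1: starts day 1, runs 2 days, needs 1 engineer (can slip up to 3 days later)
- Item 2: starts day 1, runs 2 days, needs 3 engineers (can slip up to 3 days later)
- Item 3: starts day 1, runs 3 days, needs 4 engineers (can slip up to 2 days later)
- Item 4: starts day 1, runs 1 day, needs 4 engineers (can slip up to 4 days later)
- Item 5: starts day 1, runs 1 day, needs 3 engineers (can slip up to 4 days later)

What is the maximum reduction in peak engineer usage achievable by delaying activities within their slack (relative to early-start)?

8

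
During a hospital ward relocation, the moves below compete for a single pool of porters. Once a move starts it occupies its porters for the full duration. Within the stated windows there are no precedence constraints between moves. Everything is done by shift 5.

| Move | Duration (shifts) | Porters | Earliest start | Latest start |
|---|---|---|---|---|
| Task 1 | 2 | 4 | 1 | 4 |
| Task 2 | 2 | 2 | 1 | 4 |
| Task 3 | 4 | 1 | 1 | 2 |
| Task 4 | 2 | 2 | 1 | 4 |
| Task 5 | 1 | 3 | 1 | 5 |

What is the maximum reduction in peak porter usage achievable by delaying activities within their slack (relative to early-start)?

Early-start peak: s1:12  s2:9  s3:1  s4:1  s5:0 ⇒ 12.
Leveled (Task 1@1, Task 2@3, Task 3@1, Task 4@3, Task 5@5): s1:5  s2:5  s3:5  s4:5  s5:3 ⇒ 5.
Reduction 12 − 5 = 7.

7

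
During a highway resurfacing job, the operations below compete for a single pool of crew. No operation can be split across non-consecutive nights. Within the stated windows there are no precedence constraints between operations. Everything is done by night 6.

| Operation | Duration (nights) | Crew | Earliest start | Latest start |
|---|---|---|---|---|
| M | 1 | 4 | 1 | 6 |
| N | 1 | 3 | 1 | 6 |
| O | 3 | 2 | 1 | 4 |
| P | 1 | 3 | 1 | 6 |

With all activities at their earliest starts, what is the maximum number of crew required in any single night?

12

Early-start schedule: M@1, N@1, O@1, P@1.
Load per night: night 1: 12, night 2: 2, night 3: 2, night 4: 0, night 5: 0, night 6: 0.
Peak is 12.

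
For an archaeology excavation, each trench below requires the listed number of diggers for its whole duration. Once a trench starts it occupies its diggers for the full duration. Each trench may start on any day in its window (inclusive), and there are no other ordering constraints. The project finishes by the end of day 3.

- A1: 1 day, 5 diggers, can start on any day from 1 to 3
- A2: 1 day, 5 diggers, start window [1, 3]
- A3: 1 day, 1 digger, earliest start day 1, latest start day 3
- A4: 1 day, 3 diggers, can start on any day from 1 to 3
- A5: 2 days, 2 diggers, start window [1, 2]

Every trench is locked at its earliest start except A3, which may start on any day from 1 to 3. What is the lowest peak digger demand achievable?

15

A3@1: d1:16  d2:2  d3:0 → peak 16
A3@2: d1:15  d2:3  d3:0 → peak 15
A3@3: d1:15  d2:2  d3:1 → peak 15
Best is A3@2, peak 15.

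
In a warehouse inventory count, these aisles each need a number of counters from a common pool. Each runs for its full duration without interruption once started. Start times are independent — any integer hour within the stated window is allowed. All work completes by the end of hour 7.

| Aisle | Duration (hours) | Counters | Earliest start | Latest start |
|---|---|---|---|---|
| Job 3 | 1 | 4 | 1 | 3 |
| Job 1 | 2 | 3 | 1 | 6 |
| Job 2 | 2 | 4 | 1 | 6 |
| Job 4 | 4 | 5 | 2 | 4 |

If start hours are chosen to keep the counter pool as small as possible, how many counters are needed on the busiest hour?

Early-start (Job 3@1, Job 1@1, Job 2@1, Job 4@2) gives peak 12: h1:11  h2:12  h3:5  h4:5  h5:5  h6:0  h7:0.
Shift Job 2→2, Job 4→4.
Schedule Job 3@1, Job 1@1, Job 2@2, Job 4@4: h1:7  h2:7  h3:4  h4:5  h5:5  h6:5  h7:5 — peak 7.

7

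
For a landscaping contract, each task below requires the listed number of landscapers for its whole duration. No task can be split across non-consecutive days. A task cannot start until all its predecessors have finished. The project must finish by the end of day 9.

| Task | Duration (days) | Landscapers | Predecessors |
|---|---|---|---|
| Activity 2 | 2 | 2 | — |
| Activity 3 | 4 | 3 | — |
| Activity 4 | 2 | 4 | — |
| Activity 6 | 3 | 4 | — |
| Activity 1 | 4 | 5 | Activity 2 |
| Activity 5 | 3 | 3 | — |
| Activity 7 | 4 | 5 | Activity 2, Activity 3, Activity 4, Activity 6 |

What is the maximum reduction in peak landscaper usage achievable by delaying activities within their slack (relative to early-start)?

Early-start peak: d1:16  d2:16  d3:15  d4:8  d5:10  d6:10  d7:5  d8:5  d9:0 ⇒ 16.
Leveled (Activity 2@1, Activity 3@1, Activity 4@1, Activity 6@3, Activity 1@6, Activity 5@3, Activity 7@6): d1:9  d2:9  d3:10  d4:10  d5:7  d6:10  d7:10  d8:10  d9:10 ⇒ 10.
Reduction 16 − 10 = 6.

6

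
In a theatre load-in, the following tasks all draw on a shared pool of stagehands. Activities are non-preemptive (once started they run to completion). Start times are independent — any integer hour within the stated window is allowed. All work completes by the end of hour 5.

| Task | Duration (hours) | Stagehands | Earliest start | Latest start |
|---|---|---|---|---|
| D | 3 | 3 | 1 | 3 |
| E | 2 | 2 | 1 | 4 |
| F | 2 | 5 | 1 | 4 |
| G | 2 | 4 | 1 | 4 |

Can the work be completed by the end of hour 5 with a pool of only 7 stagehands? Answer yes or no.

yes

Schedule D@1, E@3, F@4, G@1: h1:7  h2:7  h3:5  h4:7  h5:5 — peak 7 ≤ 7.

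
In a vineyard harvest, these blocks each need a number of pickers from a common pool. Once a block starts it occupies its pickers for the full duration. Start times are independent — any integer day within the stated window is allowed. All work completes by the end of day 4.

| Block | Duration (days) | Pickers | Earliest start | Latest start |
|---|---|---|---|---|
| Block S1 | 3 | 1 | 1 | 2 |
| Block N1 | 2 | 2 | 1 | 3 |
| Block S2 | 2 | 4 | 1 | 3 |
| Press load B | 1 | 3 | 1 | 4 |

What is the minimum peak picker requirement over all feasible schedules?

Early-start (Block S1@1, Block N1@1, Block S2@1, Press load B@1) gives peak 10: d1:10  d2:7  d3:1  d4:0.
Shift Block N1→3, Press load B→4.
Schedule Block S1@1, Block N1@3, Block S2@1, Press load B@4: d1:5  d2:5  d3:3  d4:5 — peak 5.
Total picker-days = 18 over 4 days ⇒ peak ≥ ⌈18/4⌉ = 5, so 5 is optimal.

5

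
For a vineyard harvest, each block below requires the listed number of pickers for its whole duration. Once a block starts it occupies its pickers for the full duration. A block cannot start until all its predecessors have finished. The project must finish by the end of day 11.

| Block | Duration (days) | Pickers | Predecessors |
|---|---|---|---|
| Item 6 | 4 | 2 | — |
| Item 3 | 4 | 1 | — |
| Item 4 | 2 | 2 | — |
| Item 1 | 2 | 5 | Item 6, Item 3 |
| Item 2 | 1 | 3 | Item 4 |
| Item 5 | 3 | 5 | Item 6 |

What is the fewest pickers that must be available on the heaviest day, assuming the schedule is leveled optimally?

5

Early-start (Item 6@1, Item 3@1, Item 4@1, Item 1@5, Item 2@3, Item 5@5) gives peak 10: d1:5  d2:5  d3:6  d4:3  d5:10  d6:10  d7:5  d8:0  d9:0  d10:0  d11:0.
Shift Item 2→7, Item 5→8.
Schedule Item 6@1, Item 3@1, Item 4@1, Item 1@5, Item 2@7, Item 5@8: d1:5  d2:5  d3:3  d4:3  d5:5  d6:5  d7:3  d8:5  d9:5  d10:5  d11:0 — peak 5.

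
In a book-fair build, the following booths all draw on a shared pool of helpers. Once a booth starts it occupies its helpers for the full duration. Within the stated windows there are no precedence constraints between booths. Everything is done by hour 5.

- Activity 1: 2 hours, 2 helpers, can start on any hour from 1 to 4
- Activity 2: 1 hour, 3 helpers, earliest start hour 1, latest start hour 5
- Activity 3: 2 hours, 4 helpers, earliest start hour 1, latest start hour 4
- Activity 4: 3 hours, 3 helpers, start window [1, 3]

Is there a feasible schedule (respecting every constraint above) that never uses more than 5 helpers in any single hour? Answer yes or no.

no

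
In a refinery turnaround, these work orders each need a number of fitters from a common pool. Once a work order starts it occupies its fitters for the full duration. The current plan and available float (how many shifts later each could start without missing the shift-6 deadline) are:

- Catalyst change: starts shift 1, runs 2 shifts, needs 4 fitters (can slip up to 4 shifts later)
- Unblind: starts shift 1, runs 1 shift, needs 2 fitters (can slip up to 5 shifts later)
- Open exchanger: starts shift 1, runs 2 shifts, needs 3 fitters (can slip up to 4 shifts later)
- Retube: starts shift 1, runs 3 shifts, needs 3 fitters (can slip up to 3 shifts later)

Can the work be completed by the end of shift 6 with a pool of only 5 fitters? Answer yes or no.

no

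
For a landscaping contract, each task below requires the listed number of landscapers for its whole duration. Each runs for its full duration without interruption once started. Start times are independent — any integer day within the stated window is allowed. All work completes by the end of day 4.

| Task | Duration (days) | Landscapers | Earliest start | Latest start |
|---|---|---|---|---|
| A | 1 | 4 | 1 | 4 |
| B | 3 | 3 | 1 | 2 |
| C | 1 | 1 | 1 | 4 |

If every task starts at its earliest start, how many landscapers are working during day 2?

At early start, day 2 has: B.
Demand: 3 = 3.

3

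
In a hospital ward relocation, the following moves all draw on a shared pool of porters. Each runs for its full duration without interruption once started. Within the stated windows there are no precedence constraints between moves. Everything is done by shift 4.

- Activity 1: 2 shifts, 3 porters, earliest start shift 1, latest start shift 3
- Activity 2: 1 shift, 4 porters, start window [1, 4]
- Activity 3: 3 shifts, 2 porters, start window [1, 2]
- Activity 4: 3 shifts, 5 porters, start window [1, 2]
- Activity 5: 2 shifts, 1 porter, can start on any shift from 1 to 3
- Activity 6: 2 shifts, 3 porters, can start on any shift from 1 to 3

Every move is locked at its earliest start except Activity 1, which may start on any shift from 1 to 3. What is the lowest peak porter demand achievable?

Activity 1@1: s1:18  s2:14  s3:7  s4:0 → peak 18
Activity 1@2: s1:15  s2:14  s3:10  s4:0 → peak 15
Activity 1@3: s1:15  s2:11  s3:10  s4:3 → peak 15
Best is Activity 1@2, peak 15.

15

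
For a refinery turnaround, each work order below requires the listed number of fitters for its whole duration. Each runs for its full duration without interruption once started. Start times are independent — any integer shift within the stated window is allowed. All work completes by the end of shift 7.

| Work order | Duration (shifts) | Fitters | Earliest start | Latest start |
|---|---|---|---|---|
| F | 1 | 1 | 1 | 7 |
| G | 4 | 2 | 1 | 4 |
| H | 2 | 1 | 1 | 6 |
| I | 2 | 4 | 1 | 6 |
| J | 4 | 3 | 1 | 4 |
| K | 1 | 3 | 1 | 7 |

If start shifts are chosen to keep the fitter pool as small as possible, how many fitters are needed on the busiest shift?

5

Early-start (F@1, G@1, H@1, I@1, J@1, K@1) gives peak 14: s1:14  s2:10  s3:5  s4:5  s5:0  s6:0  s7:0.
Shift G→2, H→6, I→6, K→5.
Schedule F@1, G@2, H@6, I@6, J@1, K@5: s1:4  s2:5  s3:5  s4:5  s5:5  s6:5  s7:5 — peak 5.
Total fitter-shifts = 34 over 7 shifts ⇒ peak ≥ ⌈34/7⌉ = 5, so 5 is optimal.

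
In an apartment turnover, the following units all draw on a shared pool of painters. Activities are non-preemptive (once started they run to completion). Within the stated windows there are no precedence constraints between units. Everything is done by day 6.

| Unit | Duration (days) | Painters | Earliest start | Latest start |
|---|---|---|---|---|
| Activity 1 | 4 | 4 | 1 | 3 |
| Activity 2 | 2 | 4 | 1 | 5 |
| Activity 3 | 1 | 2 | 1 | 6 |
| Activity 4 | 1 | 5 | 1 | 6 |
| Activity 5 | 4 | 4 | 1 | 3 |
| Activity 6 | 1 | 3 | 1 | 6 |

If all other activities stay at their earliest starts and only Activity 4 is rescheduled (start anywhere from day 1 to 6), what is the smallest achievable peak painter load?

17

Activity 4@1: d1:22  d2:12  d3:8  d4:8  d5:0  d6:0 → peak 22
Activity 4@2: d1:17  d2:17  d3:8  d4:8  d5:0  d6:0 → peak 17
Activity 4@3: d1:17  d2:12  d3:13  d4:8  d5:0  d6:0 → peak 17
Activity 4@4: d1:17  d2:12  d3:8  d4:13  d5:0  d6:0 → peak 17
Activity 4@5: d1:17  d2:12  d3:8  d4:8  d5:5  d6:0 → peak 17
Activity 4@6: d1:17  d2:12  d3:8  d4:8  d5:0  d6:5 → peak 17
Best is Activity 4@2, peak 17.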